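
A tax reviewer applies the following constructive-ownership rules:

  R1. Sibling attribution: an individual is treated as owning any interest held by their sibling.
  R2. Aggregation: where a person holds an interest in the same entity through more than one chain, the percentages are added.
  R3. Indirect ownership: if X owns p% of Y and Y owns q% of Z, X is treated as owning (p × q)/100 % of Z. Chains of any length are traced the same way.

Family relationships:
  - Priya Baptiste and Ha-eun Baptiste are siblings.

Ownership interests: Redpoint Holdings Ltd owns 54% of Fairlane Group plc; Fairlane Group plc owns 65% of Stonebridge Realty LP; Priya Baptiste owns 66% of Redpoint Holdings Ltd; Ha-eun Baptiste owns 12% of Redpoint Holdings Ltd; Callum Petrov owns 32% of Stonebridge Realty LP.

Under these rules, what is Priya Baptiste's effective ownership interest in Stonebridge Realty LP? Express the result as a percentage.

By sibling attribution (R1), Priya Baptiste is treated as also owning Ha-eun Baptiste's interest in Redpoint Holdings Ltd, giving 66% + 12% = 78%.
Chain via Redpoint Holdings Ltd → Fairlane Group plc (R3): 78% × 54% × 65% = 27.378% of Stonebridge Realty LP.

27.378%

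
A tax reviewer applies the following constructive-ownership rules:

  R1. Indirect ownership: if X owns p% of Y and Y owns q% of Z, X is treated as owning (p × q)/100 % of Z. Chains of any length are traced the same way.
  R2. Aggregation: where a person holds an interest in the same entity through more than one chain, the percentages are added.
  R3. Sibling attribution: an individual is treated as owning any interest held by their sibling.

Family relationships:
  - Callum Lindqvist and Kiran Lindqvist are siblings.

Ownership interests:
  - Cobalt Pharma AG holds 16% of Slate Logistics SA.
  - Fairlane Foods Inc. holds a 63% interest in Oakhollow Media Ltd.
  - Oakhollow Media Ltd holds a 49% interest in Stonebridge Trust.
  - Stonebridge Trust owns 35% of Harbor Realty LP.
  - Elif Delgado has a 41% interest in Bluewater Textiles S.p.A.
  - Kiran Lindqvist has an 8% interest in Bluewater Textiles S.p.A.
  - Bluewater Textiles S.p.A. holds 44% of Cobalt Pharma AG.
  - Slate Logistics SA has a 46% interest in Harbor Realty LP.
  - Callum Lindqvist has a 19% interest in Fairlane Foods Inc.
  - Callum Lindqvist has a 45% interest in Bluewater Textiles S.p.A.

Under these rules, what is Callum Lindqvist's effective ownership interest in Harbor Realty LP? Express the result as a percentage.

By sibling attribution (R3), Callum Lindqvist is treated as also owning Kiran Lindqvist's interest in Bluewater Textiles S.p.A, giving 45% + 8% = 53%.
Chain via Fairlane Foods Inc. → Oakhollow Media Ltd → Stonebridge Trust (R1): 19% × 63% × 49% × 35% = 2.052855% of Harbor Realty LP.
Chain via Bluewater Textiles S.p.A. → Cobalt Pharma AG → Slate Logistics SA (R1): 53% × 44% × 16% × 46% = 1.716352% of Harbor Realty LP.
Aggregating (R2): 2.052855% + 1.716352% = 3.769207%.

3.769207%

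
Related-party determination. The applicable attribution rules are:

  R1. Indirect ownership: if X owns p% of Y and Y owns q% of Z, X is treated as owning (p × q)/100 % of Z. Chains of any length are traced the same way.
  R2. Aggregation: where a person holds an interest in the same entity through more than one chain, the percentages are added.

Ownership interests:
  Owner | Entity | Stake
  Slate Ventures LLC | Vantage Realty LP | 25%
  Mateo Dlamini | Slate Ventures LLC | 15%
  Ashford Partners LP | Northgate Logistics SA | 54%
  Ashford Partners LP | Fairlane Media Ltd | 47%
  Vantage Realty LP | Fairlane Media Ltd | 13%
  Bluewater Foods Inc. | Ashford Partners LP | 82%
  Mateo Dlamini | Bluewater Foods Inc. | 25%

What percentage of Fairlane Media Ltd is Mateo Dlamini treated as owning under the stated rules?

Chain via Bluewater Foods Inc. → Ashford Partners LP (R1): 25% × 82% × 47% = 9.635% of Fairlane Media Ltd.
Chain via Slate Ventures LLC → Vantage Realty LP (R1): 15% × 25% × 13% = 0.4875% of Fairlane Media Ltd.
Aggregating (R2): 9.635% + 0.4875% = 10.1225%.

10.1225%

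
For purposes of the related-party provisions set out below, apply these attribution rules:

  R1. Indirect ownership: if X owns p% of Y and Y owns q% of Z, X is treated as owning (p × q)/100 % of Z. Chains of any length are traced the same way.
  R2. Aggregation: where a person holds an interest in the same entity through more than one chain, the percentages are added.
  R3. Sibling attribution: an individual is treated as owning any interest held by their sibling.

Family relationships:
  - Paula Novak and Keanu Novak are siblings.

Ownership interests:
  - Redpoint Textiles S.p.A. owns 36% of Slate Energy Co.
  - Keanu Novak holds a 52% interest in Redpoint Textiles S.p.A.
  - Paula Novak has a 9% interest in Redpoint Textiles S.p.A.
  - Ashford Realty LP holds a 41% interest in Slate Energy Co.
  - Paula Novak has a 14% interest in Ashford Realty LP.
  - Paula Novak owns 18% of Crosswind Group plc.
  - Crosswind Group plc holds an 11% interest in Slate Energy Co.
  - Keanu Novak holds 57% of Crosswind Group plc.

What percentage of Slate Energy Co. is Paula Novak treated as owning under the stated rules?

35.95%

By sibling attribution (R3), Paula Novak is treated as also owning Keanu Novak's interest in Crosswind Group plc, giving 18% + 57% = 75%.
By sibling attribution (R3), Paula Novak is treated as also owning Keanu Novak's interest in Redpoint Textiles S.p.A, giving 9% + 52% = 61%.
Chain via Crosswind Group plc (R1): 75% × 11% = 8.25% of Slate Energy Co.
Chain via Ashford Realty LP (R1): 14% × 41% = 5.74% of Slate Energy Co.
Chain via Redpoint Textiles S.p.A. (R1): 61% × 36% = 21.96% of Slate Energy Co.
Aggregating (R2): 8.25% + 5.74% + 21.96% = 35.95%.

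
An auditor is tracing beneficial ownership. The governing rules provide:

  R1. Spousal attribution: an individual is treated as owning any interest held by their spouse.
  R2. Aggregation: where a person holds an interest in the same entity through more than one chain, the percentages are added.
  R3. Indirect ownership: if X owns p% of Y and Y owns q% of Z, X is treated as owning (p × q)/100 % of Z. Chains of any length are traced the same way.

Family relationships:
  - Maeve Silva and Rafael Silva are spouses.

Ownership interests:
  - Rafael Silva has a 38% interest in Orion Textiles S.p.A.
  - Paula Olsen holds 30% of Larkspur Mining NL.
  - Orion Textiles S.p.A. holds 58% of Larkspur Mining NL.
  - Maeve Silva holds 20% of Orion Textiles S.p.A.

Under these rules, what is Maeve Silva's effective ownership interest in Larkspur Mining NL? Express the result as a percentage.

33.64%

By spousal attribution (R1), Maeve Silva is treated as also owning Rafael Silva's interest in Orion Textiles S.p.A, giving 20% + 38% = 58%.
Chain via Orion Textiles S.p.A. (R3): 58% × 58% = 33.64% of Larkspur Mining NL.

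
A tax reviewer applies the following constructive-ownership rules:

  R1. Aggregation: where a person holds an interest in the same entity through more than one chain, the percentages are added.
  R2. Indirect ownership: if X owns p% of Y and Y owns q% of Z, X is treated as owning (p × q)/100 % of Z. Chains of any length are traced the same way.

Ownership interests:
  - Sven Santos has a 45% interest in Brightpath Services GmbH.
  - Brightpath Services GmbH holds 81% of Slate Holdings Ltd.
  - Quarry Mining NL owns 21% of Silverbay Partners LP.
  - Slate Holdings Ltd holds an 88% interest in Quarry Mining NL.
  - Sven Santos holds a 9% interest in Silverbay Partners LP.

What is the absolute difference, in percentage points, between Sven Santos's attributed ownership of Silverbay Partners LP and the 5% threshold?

Chain via Brightpath Services GmbH → Slate Holdings Ltd → Quarry Mining NL (R2): 45% × 81% × 88% × 21% = 6.73596% of Silverbay Partners LP.
Direct interest in Silverbay Partners LP: 9%.
Aggregating (R1): 6.73596% + 9% = 15.73596%.
15.73596% exceeds the 5% threshold by 10.73596 percentage points.

10.73596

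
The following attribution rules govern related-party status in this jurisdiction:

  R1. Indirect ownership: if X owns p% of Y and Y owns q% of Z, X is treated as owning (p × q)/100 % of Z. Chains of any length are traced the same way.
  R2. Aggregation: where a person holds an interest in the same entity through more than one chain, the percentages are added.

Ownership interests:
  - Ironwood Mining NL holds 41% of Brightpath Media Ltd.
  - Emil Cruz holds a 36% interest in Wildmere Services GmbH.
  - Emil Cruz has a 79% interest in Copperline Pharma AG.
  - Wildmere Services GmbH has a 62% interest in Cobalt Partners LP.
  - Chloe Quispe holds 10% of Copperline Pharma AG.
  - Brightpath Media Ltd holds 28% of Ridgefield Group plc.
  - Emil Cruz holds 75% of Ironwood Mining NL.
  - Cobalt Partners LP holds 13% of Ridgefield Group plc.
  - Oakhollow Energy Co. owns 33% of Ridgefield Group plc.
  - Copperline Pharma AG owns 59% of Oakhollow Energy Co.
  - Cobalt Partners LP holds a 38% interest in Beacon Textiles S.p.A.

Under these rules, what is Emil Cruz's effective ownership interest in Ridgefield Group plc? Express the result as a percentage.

26.8929%

Chain via Ironwood Mining NL → Brightpath Media Ltd (R1): 75% × 41% × 28% = 8.61% of Ridgefield Group plc.
Chain via Wildmere Services GmbH → Cobalt Partners LP (R1): 36% × 62% × 13% = 2.9016% of Ridgefield Group plc.
Chain via Copperline Pharma AG → Oakhollow Energy Co. (R1): 79% × 59% × 33% = 15.3813% of Ridgefield Group plc.
Aggregating (R2): 8.61% + 2.9016% + 15.3813% = 26.8929%.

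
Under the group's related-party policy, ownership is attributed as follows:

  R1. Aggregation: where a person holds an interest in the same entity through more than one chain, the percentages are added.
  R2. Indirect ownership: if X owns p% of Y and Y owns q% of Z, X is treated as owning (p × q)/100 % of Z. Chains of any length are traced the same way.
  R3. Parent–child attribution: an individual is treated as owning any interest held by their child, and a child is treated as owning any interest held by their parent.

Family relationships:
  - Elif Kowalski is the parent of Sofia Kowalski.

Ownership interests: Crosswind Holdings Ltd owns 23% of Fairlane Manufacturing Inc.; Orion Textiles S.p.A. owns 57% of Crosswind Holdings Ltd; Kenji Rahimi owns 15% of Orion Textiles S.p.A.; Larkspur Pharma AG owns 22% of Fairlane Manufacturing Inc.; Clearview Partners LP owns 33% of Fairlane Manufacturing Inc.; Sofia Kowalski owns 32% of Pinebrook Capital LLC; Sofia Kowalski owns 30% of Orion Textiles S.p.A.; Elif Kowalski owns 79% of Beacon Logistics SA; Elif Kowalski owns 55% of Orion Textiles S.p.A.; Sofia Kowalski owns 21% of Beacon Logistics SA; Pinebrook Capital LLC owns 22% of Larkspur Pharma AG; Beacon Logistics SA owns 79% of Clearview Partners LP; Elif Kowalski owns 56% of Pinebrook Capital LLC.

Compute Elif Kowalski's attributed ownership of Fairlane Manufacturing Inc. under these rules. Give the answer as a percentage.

41.4727%

By parent–child attribution (R3), Elif Kowalski is treated as also owning Sofia Kowalski's interest in Pinebrook Capital LLC, giving 56% + 32% = 88%.
By parent–child attribution (R3), Elif Kowalski is treated as also owning Sofia Kowalski's interest in Beacon Logistics SA, giving 79% + 21% = 100%.
By parent–child attribution (R3), Elif Kowalski is treated as also owning Sofia Kowalski's interest in Orion Textiles S.p.A, giving 55% + 30% = 85%.
Chain via Pinebrook Capital LLC → Larkspur Pharma AG (R2): 88% × 22% × 22% = 4.2592% of Fairlane Manufacturing Inc.
Chain via Beacon Logistics SA → Clearview Partners LP (R2): 100% × 79% × 33% = 26.07% of Fairlane Manufacturing Inc.
Chain via Orion Textiles S.p.A. → Crosswind Holdings Ltd (R2): 85% × 57% × 23% = 11.1435% of Fairlane Manufacturing Inc.
Aggregating (R1): 4.2592% + 26.07% + 11.1435% = 41.4727%.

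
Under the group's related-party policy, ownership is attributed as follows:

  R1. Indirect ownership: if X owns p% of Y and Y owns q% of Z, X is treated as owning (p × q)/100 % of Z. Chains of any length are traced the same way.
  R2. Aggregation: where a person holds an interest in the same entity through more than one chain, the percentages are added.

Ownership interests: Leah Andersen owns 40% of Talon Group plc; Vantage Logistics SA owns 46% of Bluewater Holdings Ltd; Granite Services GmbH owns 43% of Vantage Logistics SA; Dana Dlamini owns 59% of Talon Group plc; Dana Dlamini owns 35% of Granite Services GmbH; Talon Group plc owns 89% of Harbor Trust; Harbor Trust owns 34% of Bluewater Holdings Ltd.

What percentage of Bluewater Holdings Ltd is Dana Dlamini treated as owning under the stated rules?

24.7764%

Chain via Talon Group plc → Harbor Trust (R1): 59% × 89% × 34% = 17.8534% of Bluewater Holdings Ltd.
Chain via Granite Services GmbH → Vantage Logistics SA (R1): 35% × 43% × 46% = 6.923% of Bluewater Holdings Ltd.
Aggregating (R2): 17.8534% + 6.923% = 24.7764%.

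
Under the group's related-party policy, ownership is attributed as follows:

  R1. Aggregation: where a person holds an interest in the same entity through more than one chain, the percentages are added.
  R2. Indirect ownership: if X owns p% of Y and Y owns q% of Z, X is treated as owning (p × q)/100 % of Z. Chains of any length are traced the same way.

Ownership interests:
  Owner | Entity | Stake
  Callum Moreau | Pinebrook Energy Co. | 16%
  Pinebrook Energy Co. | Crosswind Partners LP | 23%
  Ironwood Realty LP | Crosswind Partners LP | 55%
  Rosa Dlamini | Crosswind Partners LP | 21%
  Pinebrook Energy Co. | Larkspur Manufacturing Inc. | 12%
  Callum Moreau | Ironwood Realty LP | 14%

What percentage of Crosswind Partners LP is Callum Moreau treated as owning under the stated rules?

11.38%

Chain via Pinebrook Energy Co. (R2): 16% × 23% = 3.68% of Crosswind Partners LP.
Chain via Ironwood Realty LP (R2): 14% × 55% = 7.7% of Crosswind Partners LP.
Aggregating (R1): 3.68% + 7.7% = 11.38%.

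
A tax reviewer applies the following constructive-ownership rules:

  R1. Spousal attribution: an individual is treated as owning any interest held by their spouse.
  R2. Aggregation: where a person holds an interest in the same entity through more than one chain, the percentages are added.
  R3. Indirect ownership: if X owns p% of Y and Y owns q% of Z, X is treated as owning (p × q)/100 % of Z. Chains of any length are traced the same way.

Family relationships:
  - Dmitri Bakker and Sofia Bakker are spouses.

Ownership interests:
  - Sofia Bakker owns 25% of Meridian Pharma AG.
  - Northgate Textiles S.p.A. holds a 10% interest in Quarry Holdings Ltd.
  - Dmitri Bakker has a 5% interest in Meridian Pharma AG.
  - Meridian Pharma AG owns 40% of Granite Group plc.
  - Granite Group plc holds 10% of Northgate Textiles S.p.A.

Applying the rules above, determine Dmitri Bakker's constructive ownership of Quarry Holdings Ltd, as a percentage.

0.12%

By spousal attribution (R1), Dmitri Bakker is treated as also owning Sofia Bakker's interest in Meridian Pharma AG, giving 5% + 25% = 30%.
Chain via Meridian Pharma AG → Granite Group plc → Northgate Textiles S.p.A. (R3): 30% × 40% × 10% × 10% = 0.12% of Quarry Holdings Ltd.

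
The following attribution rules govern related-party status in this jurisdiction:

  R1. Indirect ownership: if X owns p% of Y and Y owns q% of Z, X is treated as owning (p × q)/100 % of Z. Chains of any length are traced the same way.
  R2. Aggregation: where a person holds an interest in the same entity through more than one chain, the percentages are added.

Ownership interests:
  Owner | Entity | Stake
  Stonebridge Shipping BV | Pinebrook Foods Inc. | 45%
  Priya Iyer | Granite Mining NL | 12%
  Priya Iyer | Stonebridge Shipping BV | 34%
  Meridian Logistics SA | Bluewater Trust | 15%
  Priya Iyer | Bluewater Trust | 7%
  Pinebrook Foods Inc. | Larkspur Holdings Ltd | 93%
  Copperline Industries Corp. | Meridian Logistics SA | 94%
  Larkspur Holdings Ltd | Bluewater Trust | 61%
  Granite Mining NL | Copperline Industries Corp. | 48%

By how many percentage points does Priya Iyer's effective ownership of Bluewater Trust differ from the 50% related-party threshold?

33.50815

Chain via Stonebridge Shipping BV → Pinebrook Foods Inc. → Larkspur Holdings Ltd (R1): 34% × 45% × 93% × 61% = 8.67969% of Bluewater Trust.
Chain via Granite Mining NL → Copperline Industries Corp. → Meridian Logistics SA (R1): 12% × 48% × 94% × 15% = 0.81216% of Bluewater Trust.
Direct interest in Bluewater Trust: 7%.
Aggregating (R2): 8.67969% + 0.81216% + 7% = 16.49185%.
16.49185% falls short of the 50% threshold by 33.50815 percentage points.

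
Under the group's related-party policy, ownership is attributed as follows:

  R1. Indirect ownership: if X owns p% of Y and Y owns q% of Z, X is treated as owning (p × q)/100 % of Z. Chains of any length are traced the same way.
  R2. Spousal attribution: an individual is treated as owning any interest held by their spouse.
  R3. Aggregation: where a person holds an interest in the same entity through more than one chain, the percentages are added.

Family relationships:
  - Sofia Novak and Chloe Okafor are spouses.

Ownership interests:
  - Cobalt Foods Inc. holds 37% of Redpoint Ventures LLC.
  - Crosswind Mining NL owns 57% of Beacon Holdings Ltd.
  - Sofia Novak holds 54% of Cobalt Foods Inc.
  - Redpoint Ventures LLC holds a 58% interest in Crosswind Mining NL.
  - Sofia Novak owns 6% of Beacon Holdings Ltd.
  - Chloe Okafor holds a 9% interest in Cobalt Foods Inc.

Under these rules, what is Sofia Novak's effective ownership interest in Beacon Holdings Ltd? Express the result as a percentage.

13.706286%

By spousal attribution (R2), Sofia Novak is treated as also owning Chloe Okafor's interest in Cobalt Foods Inc, giving 54% + 9% = 63%.
Chain via Cobalt Foods Inc. → Redpoint Ventures LLC → Crosswind Mining NL (R1): 63% × 37% × 58% × 57% = 7.706286% of Beacon Holdings Ltd.
Direct interest in Beacon Holdings Ltd: 6%.
Aggregating (R3): 7.706286% + 6% = 13.706286%.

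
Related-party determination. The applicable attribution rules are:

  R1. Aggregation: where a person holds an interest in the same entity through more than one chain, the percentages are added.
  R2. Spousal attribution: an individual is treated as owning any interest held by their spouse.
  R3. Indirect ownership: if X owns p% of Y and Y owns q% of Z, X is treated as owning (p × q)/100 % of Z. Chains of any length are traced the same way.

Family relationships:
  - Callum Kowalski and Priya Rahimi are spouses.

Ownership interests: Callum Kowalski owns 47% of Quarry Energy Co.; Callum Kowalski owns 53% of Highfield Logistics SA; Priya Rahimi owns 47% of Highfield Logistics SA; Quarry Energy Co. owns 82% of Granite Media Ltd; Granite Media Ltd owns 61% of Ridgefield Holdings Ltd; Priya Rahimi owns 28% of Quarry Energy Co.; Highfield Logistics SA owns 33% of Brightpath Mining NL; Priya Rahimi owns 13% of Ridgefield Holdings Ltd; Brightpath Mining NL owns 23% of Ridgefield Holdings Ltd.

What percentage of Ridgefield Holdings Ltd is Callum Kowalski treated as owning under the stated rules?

By spousal attribution (R2), Callum Kowalski is treated as also owning Priya Rahimi's interest in Highfield Logistics SA, giving 53% + 47% = 100%.
By spousal attribution (R2), Callum Kowalski is treated as also owning Priya Rahimi's interest in Quarry Energy Co, giving 47% + 28% = 75%.
By spousal attribution (R2), Callum Kowalski is treated as owning Priya Rahimi's 13% interest in Ridgefield Holdings Ltd.
Chain via Highfield Logistics SA → Brightpath Mining NL (R3): 100% × 33% × 23% = 7.59% of Ridgefield Holdings Ltd.
Chain via Quarry Energy Co. → Granite Media Ltd (R3): 75% × 82% × 61% = 37.515% of Ridgefield Holdings Ltd.
Direct interest in Ridgefield Holdings Ltd: 13%.
Aggregating (R1): 7.59% + 37.515% + 13% = 58.105%.

58.105%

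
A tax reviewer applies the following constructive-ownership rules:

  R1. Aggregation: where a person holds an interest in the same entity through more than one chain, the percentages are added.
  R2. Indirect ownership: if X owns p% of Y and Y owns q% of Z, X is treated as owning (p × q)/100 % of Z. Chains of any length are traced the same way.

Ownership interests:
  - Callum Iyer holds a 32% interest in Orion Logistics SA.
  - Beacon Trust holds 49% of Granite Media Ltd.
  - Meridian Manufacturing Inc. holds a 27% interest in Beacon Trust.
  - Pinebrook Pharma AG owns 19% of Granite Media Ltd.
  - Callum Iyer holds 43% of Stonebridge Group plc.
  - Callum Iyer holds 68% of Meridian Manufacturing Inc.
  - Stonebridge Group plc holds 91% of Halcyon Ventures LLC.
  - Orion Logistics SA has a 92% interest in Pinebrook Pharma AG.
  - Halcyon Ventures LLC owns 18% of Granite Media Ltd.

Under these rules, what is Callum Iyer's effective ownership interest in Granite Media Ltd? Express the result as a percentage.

Chain via Orion Logistics SA → Pinebrook Pharma AG (R2): 32% × 92% × 19% = 5.5936% of Granite Media Ltd.
Chain via Stonebridge Group plc → Halcyon Ventures LLC (R2): 43% × 91% × 18% = 7.0434% of Granite Media Ltd.
Chain via Meridian Manufacturing Inc. → Beacon Trust (R2): 68% × 27% × 49% = 8.9964% of Granite Media Ltd.
Aggregating (R1): 5.5936% + 7.0434% + 8.9964% = 21.6334%.

21.6334%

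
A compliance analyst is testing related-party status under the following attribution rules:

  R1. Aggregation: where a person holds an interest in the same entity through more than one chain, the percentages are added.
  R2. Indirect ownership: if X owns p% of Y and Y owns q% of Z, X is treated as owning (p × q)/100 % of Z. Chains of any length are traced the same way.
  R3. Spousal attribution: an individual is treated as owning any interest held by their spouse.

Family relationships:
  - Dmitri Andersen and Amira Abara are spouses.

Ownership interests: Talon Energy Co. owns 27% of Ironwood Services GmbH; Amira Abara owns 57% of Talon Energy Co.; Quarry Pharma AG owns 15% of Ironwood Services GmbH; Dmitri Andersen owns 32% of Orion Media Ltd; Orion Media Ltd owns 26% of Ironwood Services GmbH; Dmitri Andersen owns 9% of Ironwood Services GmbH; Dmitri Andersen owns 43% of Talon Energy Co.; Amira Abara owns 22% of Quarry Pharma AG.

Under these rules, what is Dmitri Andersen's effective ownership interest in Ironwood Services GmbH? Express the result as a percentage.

By spousal attribution (R3), Dmitri Andersen is treated as also owning Amira Abara's interest in Talon Energy Co, giving 43% + 57% = 100%.
By spousal attribution (R3), Dmitri Andersen is treated as owning Amira Abara's 22% interest in Quarry Pharma AG.
Chain via Talon Energy Co. (R2): 100% × 27% = 27% of Ironwood Services GmbH.
Chain via Orion Media Ltd (R2): 32% × 26% = 8.32% of Ironwood Services GmbH.
Direct interest in Ironwood Services GmbH: 9%.
Chain via Quarry Pharma AG (R2): 22% × 15% = 3.3% of Ironwood Services GmbH.
Aggregating (R1): 27% + 8.32% + 9% + 3.3% = 47.62%.

47.62%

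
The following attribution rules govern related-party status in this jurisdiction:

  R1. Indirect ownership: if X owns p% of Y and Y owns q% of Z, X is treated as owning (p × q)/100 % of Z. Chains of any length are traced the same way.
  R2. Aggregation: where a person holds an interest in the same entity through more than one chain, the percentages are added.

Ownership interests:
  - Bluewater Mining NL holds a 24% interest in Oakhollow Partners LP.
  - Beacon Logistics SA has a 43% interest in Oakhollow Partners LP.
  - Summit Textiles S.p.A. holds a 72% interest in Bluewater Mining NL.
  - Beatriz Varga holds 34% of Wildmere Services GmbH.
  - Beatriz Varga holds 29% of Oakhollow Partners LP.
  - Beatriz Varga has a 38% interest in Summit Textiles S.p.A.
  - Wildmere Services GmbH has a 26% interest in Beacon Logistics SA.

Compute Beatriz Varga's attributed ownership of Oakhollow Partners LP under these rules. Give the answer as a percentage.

39.3676%

Chain via Summit Textiles S.p.A. → Bluewater Mining NL (R1): 38% × 72% × 24% = 6.5664% of Oakhollow Partners LP.
Chain via Wildmere Services GmbH → Beacon Logistics SA (R1): 34% × 26% × 43% = 3.8012% of Oakhollow Partners LP.
Direct interest in Oakhollow Partners LP: 29%.
Aggregating (R2): 6.5664% + 3.8012% + 29% = 39.3676%.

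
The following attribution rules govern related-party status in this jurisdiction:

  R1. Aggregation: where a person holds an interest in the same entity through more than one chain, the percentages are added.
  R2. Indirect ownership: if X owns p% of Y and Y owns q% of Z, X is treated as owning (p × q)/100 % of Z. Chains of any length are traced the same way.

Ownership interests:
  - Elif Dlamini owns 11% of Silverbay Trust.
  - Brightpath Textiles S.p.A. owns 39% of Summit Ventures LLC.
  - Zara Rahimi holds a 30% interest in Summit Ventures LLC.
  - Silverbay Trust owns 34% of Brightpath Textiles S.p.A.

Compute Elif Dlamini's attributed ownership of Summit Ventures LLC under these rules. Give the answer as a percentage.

1.4586%

Chain via Silverbay Trust → Brightpath Textiles S.p.A. (R2): 11% × 34% × 39% = 1.4586% of Summit Ventures LLC.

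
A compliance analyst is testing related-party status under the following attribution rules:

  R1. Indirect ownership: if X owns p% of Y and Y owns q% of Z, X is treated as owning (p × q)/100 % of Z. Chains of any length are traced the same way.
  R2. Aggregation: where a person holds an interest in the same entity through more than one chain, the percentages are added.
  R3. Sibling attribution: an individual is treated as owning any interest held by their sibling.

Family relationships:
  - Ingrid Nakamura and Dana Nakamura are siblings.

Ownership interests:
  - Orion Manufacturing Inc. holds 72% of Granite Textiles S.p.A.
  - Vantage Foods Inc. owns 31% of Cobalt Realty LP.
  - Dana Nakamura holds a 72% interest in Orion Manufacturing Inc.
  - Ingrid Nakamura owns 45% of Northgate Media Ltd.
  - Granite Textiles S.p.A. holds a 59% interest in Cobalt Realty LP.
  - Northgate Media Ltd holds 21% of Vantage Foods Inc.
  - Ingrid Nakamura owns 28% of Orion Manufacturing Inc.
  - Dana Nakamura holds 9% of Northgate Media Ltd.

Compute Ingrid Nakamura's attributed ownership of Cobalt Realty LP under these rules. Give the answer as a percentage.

By sibling attribution (R3), Ingrid Nakamura is treated as also owning Dana Nakamura's interest in Orion Manufacturing Inc, giving 28% + 72% = 100%.
By sibling attribution (R3), Ingrid Nakamura is treated as also owning Dana Nakamura's interest in Northgate Media Ltd, giving 45% + 9% = 54%.
Chain via Orion Manufacturing Inc. → Granite Textiles S.p.A. (R1): 100% × 72% × 59% = 42.48% of Cobalt Realty LP.
Chain via Northgate Media Ltd → Vantage Foods Inc. (R1): 54% × 21% × 31% = 3.5154% of Cobalt Realty LP.
Aggregating (R2): 42.48% + 3.5154% = 45.9954%.

45.9954%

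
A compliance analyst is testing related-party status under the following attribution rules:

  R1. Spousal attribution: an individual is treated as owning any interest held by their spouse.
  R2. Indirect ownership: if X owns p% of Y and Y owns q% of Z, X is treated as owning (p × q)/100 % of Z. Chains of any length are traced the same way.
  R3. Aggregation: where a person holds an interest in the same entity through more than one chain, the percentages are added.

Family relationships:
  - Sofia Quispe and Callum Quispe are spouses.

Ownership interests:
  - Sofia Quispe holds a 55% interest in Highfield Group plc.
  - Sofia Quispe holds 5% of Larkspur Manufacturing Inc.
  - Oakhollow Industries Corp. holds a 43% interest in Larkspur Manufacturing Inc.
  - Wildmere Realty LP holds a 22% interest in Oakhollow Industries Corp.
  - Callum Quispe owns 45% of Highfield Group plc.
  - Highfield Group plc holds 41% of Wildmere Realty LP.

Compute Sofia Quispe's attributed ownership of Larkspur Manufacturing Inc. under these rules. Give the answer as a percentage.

By spousal attribution (R1), Sofia Quispe is treated as also owning Callum Quispe's interest in Highfield Group plc, giving 55% + 45% = 100%.
Chain via Highfield Group plc → Wildmere Realty LP → Oakhollow Industries Corp. (R2): 100% × 41% × 22% × 43% = 3.8786% of Larkspur Manufacturing Inc.
Direct interest in Larkspur Manufacturing Inc: 5%.
Aggregating (R3): 3.8786% + 5% = 8.8786%.

8.8786%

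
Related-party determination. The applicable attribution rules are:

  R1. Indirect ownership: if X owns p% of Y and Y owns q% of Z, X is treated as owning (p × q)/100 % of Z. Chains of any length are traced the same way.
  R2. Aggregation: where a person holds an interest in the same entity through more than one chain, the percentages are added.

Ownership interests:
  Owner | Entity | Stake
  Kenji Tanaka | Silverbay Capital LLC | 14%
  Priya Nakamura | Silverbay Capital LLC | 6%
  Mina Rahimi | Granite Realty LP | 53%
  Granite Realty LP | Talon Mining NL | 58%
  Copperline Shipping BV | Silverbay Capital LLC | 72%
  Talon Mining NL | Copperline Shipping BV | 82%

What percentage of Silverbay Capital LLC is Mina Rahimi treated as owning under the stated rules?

Chain via Granite Realty LP → Talon Mining NL → Copperline Shipping BV (R1): 53% × 58% × 82% × 72% = 18.148896% of Silverbay Capital LLC.

18.148896%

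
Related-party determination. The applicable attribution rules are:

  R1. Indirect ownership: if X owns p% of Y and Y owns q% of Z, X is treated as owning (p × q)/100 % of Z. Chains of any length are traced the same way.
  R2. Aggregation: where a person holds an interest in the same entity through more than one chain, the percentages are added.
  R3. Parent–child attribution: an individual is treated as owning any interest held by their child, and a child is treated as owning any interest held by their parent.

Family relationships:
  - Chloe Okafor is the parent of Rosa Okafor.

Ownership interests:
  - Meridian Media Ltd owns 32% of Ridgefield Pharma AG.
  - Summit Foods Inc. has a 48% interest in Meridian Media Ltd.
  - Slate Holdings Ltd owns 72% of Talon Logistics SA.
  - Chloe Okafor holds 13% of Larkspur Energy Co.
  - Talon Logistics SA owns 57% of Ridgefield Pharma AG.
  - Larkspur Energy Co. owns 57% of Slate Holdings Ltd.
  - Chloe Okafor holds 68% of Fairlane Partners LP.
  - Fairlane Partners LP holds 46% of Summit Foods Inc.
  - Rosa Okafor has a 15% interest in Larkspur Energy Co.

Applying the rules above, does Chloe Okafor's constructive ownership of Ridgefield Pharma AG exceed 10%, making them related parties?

By parent–child attribution (R3), Chloe Okafor is treated as also owning Rosa Okafor's interest in Larkspur Energy Co, giving 13% + 15% = 28%.
Chain via Fairlane Partners LP → Summit Foods Inc. → Meridian Media Ltd (R1): 68% × 46% × 48% × 32% = 4.804608% of Ridgefield Pharma AG.
Chain via Larkspur Energy Co. → Slate Holdings Ltd → Talon Logistics SA (R1): 28% × 57% × 72% × 57% = 6.549984% of Ridgefield Pharma AG.
Aggregating (R2): 4.804608% + 6.549984% = 11.354592%.
11.354592% exceeds the 10% threshold, so Chloe is a related party to Ridgefield Pharma AG.

Yes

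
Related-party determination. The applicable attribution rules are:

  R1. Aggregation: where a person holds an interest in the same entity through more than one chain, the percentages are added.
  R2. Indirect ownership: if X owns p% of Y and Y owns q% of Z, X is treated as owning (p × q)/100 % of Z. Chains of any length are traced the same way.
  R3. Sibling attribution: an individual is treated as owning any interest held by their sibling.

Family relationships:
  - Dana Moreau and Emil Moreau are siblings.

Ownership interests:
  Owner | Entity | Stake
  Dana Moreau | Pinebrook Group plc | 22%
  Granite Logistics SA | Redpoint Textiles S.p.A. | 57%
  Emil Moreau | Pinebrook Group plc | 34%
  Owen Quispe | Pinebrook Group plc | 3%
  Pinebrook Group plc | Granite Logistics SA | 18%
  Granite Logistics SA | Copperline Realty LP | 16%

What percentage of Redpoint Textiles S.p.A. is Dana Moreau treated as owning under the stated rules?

5.7456%

By sibling attribution (R3), Dana Moreau is treated as also owning Emil Moreau's interest in Pinebrook Group plc, giving 22% + 34% = 56%.
Chain via Pinebrook Group plc → Granite Logistics SA (R2): 56% × 18% × 57% = 5.7456% of Redpoint Textiles S.p.A.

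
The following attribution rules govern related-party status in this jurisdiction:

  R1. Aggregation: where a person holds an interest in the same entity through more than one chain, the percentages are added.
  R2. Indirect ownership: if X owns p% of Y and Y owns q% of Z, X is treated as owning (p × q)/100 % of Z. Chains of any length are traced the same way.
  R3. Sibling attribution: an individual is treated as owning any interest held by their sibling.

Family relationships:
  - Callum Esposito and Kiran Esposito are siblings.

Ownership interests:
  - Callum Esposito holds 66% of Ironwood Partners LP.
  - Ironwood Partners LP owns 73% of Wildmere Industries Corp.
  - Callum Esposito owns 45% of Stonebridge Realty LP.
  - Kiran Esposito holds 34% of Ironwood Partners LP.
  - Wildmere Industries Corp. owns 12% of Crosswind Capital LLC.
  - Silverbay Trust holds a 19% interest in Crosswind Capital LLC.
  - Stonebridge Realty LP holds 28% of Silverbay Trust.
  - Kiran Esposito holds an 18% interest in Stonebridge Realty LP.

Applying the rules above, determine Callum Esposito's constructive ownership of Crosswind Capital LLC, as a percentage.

12.1116%

By sibling attribution (R3), Callum Esposito is treated as also owning Kiran Esposito's interest in Ironwood Partners LP, giving 66% + 34% = 100%.
By sibling attribution (R3), Callum Esposito is treated as also owning Kiran Esposito's interest in Stonebridge Realty LP, giving 45% + 18% = 63%.
Chain via Ironwood Partners LP → Wildmere Industries Corp. (R2): 100% × 73% × 12% = 8.76% of Crosswind Capital LLC.
Chain via Stonebridge Realty LP → Silverbay Trust (R2): 63% × 28% × 19% = 3.3516% of Crosswind Capital LLC.
Aggregating (R1): 8.76% + 3.3516% = 12.1116%.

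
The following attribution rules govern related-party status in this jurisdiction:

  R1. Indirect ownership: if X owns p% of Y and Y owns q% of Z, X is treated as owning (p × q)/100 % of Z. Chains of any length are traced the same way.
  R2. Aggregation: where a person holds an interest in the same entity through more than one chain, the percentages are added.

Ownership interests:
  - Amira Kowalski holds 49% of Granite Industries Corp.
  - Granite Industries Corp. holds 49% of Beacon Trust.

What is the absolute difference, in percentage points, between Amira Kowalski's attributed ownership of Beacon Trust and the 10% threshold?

14.01

Chain via Granite Industries Corp. (R1): 49% × 49% = 24.01% of Beacon Trust.
24.01% exceeds the 10% threshold by 14.01 percentage points.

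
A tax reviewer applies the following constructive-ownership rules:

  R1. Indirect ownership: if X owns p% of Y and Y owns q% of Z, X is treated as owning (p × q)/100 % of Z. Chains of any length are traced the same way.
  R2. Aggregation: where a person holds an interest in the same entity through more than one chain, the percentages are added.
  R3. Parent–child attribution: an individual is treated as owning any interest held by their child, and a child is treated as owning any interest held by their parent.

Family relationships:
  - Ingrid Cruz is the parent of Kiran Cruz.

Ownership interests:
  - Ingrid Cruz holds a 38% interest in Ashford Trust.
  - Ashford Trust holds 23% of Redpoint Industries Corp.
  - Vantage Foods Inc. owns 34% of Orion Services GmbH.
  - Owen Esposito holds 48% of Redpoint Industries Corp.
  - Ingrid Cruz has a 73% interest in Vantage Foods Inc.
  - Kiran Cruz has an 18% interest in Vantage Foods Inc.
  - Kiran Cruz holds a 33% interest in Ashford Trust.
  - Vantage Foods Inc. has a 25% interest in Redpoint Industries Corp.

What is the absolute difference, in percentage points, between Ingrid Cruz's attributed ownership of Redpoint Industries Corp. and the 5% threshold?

34.08

By parent–child attribution (R3), Ingrid Cruz is treated as also owning Kiran Cruz's interest in Ashford Trust, giving 38% + 33% = 71%.
By parent–child attribution (R3), Ingrid Cruz is treated as also owning Kiran Cruz's interest in Vantage Foods Inc, giving 73% + 18% = 91%.
Chain via Ashford Trust (R1): 71% × 23% = 16.33% of Redpoint Industries Corp.
Chain via Vantage Foods Inc. (R1): 91% × 25% = 22.75% of Redpoint Industries Corp.
Aggregating (R2): 16.33% + 22.75% = 39.08%.
39.08% exceeds the 5% threshold by 34.08 percentage points.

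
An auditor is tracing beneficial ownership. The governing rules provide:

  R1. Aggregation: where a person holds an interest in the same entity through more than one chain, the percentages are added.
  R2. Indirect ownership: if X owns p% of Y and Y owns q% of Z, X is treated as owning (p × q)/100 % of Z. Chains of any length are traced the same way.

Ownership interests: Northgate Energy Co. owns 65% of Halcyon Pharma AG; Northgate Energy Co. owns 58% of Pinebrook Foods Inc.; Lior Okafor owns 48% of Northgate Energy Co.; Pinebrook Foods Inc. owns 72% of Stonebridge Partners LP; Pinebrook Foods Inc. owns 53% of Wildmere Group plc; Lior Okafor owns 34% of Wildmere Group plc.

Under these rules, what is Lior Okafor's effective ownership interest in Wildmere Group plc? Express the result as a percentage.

Chain via Northgate Energy Co. → Pinebrook Foods Inc. (R2): 48% × 58% × 53% = 14.7552% of Wildmere Group plc.
Direct interest in Wildmere Group plc: 34%.
Aggregating (R1): 14.7552% + 34% = 48.7552%.

48.7552%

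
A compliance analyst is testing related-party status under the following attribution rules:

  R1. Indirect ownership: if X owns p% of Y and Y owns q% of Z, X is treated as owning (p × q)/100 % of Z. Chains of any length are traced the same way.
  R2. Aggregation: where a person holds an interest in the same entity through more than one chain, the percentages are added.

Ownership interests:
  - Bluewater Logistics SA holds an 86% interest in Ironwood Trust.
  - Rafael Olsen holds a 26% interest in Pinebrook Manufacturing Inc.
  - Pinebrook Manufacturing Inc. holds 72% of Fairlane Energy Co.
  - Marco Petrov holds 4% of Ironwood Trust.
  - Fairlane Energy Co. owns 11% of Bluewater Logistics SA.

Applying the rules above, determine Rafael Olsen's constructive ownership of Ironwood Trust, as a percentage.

1.770912%

Chain via Pinebrook Manufacturing Inc. → Fairlane Energy Co. → Bluewater Logistics SA (R1): 26% × 72% × 11% × 86% = 1.770912% of Ironwood Trust.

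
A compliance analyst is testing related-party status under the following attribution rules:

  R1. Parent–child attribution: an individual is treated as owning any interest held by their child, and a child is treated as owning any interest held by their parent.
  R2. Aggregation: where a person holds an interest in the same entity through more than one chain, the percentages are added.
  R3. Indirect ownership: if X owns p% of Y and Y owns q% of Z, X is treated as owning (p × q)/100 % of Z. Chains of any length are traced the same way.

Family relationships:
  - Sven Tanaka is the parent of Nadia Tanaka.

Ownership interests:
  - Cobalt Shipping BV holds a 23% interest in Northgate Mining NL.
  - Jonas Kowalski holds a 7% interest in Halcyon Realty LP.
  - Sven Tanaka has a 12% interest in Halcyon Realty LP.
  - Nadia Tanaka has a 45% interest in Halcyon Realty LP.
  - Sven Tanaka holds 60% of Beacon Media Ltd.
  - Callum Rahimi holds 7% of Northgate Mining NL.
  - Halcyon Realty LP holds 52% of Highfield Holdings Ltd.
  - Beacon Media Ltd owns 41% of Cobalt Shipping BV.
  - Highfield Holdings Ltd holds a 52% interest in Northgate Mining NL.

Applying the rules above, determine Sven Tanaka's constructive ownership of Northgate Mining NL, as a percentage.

By parent–child attribution (R1), Sven Tanaka is treated as also owning Nadia Tanaka's interest in Halcyon Realty LP, giving 12% + 45% = 57%.
Chain via Beacon Media Ltd → Cobalt Shipping BV (R3): 60% × 41% × 23% = 5.658% of Northgate Mining NL.
Chain via Halcyon Realty LP → Highfield Holdings Ltd (R3): 57% × 52% × 52% = 15.4128% of Northgate Mining NL.
Aggregating (R2): 5.658% + 15.4128% = 21.0708%.

21.0708%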